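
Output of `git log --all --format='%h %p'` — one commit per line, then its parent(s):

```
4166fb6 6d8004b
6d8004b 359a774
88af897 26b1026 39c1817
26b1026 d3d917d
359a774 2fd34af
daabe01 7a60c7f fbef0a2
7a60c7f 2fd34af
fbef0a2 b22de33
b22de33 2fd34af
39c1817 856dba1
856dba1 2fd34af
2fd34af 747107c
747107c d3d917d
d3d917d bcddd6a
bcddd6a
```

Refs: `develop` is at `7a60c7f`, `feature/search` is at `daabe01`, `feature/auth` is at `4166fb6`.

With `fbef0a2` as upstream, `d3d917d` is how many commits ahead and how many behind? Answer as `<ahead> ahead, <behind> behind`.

Reachable from d3d917d: {bcddd6a, d3d917d}.
Reachable from fbef0a2: {2fd34af, 747107c, b22de33, bcddd6a, d3d917d, fbef0a2}.
Only in d3d917d's history (ahead): {} — 0.
Only in fbef0a2's history (behind): {2fd34af, 747107c, b22de33, fbef0a2} — 4.

0 ahead, 4 behind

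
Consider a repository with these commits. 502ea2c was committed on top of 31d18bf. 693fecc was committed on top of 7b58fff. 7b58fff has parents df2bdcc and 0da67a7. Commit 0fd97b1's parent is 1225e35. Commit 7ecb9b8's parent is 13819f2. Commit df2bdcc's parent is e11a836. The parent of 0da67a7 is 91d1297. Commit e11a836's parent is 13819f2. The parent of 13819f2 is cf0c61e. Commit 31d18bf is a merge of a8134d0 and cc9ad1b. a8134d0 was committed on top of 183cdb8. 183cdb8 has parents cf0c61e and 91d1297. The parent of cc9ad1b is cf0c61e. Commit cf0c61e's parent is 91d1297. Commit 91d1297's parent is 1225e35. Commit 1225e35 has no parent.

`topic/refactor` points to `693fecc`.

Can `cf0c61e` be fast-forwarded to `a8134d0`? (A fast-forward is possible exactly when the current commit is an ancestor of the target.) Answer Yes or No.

A fast-forward from cf0c61e to a8134d0 is possible iff cf0c61e is an ancestor of a8134d0.
Ancestors of a8134d0: {1225e35, 183cdb8, 91d1297, a8134d0, cf0c61e}.
cf0c61e is among them, so fast-forward is possible.

Yes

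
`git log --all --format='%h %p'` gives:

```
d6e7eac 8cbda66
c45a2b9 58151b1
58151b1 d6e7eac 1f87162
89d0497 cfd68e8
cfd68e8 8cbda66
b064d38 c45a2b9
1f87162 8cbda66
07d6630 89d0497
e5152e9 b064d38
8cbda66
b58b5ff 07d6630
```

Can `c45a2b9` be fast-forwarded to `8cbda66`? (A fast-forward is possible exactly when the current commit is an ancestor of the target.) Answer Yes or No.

A fast-forward from c45a2b9 to 8cbda66 is possible iff c45a2b9 is an ancestor of 8cbda66.
Ancestors of 8cbda66: {8cbda66}.
c45a2b9 is not among them, so fast-forward is not possible.

No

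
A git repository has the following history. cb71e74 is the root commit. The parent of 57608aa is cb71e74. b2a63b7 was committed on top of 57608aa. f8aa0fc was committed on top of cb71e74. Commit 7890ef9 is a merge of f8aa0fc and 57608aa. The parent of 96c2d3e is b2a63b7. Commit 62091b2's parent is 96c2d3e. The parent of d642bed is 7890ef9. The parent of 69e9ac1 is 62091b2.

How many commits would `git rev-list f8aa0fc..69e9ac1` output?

Reachable from 69e9ac1: {57608aa, 62091b2, 69e9ac1, 96c2d3e, b2a63b7, cb71e74}.
Reachable from f8aa0fc: {cb71e74, f8aa0fc}.
In 69e9ac1's history but not f8aa0fc's: {57608aa, 62091b2, 69e9ac1, 96c2d3e, b2a63b7} — 5 commits.

5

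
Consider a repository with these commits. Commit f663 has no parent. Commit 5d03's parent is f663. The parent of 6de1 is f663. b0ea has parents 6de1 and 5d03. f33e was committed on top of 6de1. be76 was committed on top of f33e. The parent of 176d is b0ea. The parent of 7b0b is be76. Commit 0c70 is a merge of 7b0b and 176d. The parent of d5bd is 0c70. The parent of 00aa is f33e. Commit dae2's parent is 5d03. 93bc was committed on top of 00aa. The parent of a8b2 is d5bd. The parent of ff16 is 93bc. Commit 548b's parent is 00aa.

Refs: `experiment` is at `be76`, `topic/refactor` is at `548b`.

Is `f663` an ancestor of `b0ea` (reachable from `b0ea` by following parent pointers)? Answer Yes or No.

Ancestors of b0ea (commits reachable by following parents): {5d03, 6de1, b0ea, f663}.
f663 is in that set, so it is an ancestor of b0ea.

Yes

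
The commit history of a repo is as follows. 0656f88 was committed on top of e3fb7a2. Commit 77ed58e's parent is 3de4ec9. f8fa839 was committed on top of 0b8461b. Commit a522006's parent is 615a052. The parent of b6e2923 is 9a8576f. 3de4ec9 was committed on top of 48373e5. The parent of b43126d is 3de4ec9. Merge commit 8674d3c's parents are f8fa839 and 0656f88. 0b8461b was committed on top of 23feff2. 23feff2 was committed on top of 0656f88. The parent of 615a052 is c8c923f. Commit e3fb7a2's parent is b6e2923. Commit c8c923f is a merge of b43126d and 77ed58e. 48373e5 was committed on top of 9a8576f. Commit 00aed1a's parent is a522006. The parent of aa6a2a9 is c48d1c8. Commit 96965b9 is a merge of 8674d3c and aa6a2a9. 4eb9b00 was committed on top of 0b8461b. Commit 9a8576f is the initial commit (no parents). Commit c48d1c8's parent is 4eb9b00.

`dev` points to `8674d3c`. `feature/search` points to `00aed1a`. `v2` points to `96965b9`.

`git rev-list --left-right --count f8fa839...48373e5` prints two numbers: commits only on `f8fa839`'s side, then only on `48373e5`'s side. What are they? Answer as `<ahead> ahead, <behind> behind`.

Reachable from f8fa839: {0656f88, 0b8461b, 23feff2, 9a8576f, b6e2923, e3fb7a2, f8fa839}.
Reachable from 48373e5: {48373e5, 9a8576f}.
Only in f8fa839's history (ahead): {0656f88, 0b8461b, 23feff2, b6e2923, e3fb7a2, f8fa839} — 6.
Only in 48373e5's history (behind): {48373e5} — 1.

6 ahead, 1 behind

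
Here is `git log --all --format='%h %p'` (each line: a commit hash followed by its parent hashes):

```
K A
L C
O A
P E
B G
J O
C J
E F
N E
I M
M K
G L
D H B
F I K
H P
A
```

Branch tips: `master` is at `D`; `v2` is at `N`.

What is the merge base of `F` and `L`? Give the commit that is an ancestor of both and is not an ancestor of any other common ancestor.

A

Ancestors of F: {A, F, I, K, M}.
Ancestors of L: {A, C, J, L, O}.
Common ancestors: {A}.
The only common ancestor is A, so it is the merge base.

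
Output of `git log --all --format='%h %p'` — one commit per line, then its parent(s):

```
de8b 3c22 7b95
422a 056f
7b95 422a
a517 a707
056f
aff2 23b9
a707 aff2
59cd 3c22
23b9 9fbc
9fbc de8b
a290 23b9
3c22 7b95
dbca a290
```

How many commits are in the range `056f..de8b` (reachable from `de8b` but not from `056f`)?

4

Reachable from de8b: {056f, 3c22, 422a, 7b95, de8b}.
Reachable from 056f: {056f}.
In de8b's history but not 056f's: {3c22, 422a, 7b95, de8b} — 4 commits.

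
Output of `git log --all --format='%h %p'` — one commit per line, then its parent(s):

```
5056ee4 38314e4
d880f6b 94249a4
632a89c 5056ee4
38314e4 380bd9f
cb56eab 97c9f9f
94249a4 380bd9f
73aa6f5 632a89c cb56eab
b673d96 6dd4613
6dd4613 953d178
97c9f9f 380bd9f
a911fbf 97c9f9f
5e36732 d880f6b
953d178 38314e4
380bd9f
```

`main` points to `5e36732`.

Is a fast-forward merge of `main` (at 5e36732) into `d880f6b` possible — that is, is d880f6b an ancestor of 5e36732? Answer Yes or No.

Yes

A fast-forward from d880f6b to 5e36732 is possible iff d880f6b is an ancestor of 5e36732.
Ancestors of 5e36732: {380bd9f, 5e36732, 94249a4, d880f6b}.
d880f6b is among them, so fast-forward is possible.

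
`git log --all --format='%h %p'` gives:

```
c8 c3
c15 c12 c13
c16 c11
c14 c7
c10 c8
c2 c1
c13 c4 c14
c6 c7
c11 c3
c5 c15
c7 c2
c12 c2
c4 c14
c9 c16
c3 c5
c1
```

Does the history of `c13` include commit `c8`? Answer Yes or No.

No

Ancestors of c13: {c1, c13, c14, c2, c4, c7}.
c8 is not in that set, so it is not an ancestor of c13.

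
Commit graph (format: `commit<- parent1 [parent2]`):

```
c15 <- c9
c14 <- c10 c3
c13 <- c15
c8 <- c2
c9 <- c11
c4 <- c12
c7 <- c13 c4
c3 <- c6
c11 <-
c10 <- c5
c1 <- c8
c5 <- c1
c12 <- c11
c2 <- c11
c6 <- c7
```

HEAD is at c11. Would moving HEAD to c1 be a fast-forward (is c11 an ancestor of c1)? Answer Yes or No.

A fast-forward from c11 to c1 is possible iff c11 is an ancestor of c1.
Ancestors of c1: {c1, c11, c2, c8}.
c11 is among them, so fast-forward is possible.

Yes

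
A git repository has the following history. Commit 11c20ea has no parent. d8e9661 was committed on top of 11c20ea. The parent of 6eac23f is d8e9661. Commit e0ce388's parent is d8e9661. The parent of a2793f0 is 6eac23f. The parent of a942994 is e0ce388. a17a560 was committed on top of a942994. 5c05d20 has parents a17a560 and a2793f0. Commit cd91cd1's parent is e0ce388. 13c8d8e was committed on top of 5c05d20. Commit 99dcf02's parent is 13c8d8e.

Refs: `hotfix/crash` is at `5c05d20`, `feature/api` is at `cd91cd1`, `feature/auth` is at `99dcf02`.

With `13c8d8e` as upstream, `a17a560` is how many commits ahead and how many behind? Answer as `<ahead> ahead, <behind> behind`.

0 ahead, 4 behind

Reachable from a17a560: {11c20ea, a17a560, a942994, d8e9661, e0ce388}.
Reachable from 13c8d8e: {11c20ea, 13c8d8e, 5c05d20, 6eac23f, a17a560, a2793f0, a942994, d8e9661, e0ce388}.
Only in a17a560's history (ahead): {} — 0.
Only in 13c8d8e's history (behind): {13c8d8e, 5c05d20, 6eac23f, a2793f0} — 4.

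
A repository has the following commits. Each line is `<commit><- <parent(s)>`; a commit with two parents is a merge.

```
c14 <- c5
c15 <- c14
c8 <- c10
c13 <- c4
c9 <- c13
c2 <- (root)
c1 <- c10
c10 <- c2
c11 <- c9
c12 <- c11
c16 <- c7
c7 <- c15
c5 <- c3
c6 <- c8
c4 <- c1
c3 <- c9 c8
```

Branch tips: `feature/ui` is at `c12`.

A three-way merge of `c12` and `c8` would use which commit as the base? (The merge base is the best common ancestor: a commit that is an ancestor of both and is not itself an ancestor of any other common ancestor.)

c10

Ancestors of c12: {c1, c10, c11, c12, c13, c2, c4, c9}.
Ancestors of c8: {c10, c2, c8}.
Common ancestors: {c10, c2}.
Among these, c10 is not an ancestor of any other common ancestor — it is the merge base.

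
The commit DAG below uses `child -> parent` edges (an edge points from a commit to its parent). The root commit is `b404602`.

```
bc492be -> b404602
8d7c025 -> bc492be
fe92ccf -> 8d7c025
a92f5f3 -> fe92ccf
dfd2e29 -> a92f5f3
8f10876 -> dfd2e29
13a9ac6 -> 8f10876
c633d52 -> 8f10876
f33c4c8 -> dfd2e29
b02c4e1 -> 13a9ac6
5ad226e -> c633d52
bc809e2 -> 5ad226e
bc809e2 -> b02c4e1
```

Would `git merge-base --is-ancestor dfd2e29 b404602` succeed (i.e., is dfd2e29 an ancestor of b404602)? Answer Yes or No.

Ancestors of b404602: {b404602}.
dfd2e29 is not in that set, so it is not an ancestor of b404602.

No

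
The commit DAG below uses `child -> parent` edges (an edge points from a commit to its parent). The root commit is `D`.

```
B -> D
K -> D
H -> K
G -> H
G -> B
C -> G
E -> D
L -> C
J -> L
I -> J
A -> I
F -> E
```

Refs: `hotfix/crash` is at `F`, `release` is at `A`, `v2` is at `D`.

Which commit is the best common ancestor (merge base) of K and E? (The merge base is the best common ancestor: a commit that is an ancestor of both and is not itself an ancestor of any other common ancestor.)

D

Ancestors of K: {D, K}.
Ancestors of E: {D, E}.
Common ancestors: {D}.
The only common ancestor is D, so it is the merge base.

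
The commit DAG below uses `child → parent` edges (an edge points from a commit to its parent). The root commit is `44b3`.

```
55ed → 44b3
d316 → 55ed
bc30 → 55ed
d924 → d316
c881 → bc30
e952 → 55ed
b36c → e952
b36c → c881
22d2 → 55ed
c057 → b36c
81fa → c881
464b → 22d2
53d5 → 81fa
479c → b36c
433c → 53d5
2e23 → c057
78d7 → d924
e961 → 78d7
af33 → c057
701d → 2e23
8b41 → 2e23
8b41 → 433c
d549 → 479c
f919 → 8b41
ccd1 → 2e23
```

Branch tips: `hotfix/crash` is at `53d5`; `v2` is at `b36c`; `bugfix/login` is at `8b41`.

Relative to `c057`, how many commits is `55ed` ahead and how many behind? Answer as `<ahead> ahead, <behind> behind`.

0 ahead, 5 behind

Reachable from 55ed: {44b3, 55ed}.
Reachable from c057: {44b3, 55ed, b36c, bc30, c057, c881, e952}.
Only in 55ed's history (ahead): {} — 0.
Only in c057's history (behind): {b36c, bc30, c057, c881, e952} — 5.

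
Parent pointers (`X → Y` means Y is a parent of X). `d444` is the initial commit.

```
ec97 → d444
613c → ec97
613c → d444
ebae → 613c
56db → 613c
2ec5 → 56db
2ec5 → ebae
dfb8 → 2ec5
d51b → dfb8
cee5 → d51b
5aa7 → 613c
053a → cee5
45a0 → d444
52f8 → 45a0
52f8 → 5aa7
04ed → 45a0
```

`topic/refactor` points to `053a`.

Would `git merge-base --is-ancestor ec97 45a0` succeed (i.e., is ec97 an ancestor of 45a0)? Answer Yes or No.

No

Ancestors of 45a0: {45a0, d444}.
ec97 is not in that set, so it is not an ancestor of 45a0.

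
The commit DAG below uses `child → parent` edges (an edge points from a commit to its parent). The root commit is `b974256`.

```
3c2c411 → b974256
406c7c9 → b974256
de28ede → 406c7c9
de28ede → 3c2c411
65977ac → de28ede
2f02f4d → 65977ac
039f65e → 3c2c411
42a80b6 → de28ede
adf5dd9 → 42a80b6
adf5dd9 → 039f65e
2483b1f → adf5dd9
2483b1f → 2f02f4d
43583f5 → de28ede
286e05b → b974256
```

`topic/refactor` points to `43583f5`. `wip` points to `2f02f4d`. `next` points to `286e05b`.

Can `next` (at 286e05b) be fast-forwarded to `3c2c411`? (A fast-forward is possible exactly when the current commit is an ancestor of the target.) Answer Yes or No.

No

A fast-forward from 286e05b to 3c2c411 is possible iff 286e05b is an ancestor of 3c2c411.
Ancestors of 3c2c411: {3c2c411, b974256}.
286e05b is not among them, so fast-forward is not possible.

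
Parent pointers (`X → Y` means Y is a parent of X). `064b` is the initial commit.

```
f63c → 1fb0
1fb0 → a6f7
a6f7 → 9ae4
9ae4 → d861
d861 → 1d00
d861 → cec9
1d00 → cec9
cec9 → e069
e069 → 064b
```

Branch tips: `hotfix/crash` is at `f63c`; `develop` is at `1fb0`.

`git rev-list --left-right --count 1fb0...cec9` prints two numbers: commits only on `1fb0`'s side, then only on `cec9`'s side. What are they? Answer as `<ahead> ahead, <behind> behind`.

5 ahead, 0 behind

Reachable from 1fb0: {064b, 1d00, 1fb0, 9ae4, a6f7, cec9, d861, e069}.
Reachable from cec9: {064b, cec9, e069}.
Only in 1fb0's history (ahead): {1d00, 1fb0, 9ae4, a6f7, d861} — 5.
Only in cec9's history (behind): {} — 0.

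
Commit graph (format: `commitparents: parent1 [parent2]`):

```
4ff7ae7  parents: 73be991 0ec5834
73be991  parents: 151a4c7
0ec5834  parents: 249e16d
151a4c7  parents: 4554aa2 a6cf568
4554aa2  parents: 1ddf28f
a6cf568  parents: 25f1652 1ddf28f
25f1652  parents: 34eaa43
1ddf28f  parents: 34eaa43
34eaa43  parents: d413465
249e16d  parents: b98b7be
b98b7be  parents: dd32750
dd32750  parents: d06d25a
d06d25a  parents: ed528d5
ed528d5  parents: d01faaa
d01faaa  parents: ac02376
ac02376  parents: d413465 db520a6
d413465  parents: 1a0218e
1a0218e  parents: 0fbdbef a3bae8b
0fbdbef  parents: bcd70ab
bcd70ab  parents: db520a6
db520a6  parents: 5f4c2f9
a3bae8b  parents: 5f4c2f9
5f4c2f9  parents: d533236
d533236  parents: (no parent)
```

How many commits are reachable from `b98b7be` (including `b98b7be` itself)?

Walking parent pointers from b98b7be: reachable set = {0fbdbef, 1a0218e, 5f4c2f9, a3bae8b, ac02376, b98b7be, bcd70ab, d01faaa, d06d25a, d413465, d533236, db520a6, dd32750, ed528d5}.
That is 14 commits.

14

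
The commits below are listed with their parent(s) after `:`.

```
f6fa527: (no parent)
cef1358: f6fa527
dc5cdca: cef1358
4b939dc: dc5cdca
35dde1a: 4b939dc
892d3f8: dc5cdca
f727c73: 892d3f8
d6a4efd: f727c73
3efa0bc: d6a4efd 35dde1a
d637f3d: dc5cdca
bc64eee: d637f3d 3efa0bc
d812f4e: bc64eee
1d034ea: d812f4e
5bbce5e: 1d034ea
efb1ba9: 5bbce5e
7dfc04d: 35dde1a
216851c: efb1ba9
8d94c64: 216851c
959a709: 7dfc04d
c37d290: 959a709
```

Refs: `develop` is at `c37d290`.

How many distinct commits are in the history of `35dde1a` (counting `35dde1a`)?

Walking parent pointers from 35dde1a: reachable set = {35dde1a, 4b939dc, cef1358, dc5cdca, f6fa527}.
That is 5 commits.

5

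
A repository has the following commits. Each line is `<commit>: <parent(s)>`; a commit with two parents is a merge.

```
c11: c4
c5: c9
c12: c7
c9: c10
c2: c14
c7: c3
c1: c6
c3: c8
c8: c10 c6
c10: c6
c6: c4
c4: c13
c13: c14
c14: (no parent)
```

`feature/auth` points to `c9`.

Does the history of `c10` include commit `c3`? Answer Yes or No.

Ancestors of c10: {c10, c13, c14, c4, c6}.
c3 is not in that set, so it is not an ancestor of c10.

No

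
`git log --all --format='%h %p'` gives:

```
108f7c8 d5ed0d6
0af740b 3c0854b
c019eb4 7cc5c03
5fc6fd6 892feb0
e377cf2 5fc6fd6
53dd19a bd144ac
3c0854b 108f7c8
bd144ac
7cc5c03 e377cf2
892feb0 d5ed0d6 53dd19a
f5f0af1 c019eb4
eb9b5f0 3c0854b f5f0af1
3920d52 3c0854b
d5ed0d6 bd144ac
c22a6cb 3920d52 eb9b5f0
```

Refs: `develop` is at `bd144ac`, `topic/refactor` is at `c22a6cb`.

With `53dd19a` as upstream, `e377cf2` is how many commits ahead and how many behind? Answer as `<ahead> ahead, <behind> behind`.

4 ahead, 0 behind

Reachable from e377cf2: {53dd19a, 5fc6fd6, 892feb0, bd144ac, d5ed0d6, e377cf2}.
Reachable from 53dd19a: {53dd19a, bd144ac}.
Only in e377cf2's history (ahead): {5fc6fd6, 892feb0, d5ed0d6, e377cf2} — 4.
Only in 53dd19a's history (behind): {} — 0.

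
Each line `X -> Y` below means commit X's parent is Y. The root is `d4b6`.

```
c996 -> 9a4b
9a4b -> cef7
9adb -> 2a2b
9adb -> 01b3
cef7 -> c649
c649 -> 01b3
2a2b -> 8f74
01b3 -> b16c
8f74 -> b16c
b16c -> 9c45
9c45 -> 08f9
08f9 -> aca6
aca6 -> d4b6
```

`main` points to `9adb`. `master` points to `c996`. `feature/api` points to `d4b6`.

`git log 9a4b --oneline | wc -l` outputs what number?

Walking parent pointers from 9a4b: reachable set = {01b3, 08f9, 9a4b, 9c45, aca6, b16c, c649, cef7, d4b6}.
That is 9 commits.

9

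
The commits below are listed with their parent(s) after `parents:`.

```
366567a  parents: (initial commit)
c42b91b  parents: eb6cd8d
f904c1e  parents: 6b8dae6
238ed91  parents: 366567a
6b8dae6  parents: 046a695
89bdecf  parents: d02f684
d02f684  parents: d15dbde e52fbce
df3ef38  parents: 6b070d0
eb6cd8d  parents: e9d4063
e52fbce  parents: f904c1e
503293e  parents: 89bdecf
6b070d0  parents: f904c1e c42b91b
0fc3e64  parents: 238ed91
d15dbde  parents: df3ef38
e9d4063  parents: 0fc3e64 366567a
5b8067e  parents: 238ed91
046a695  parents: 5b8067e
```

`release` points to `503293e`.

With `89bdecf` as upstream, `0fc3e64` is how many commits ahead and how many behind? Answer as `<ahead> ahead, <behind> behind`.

0 ahead, 13 behind

Reachable from 0fc3e64: {0fc3e64, 238ed91, 366567a}.
Reachable from 89bdecf: {046a695, 0fc3e64, 238ed91, 366567a, 5b8067e, 6b070d0, 6b8dae6, 89bdecf, c42b91b, d02f684, d15dbde, df3ef38, e52fbce, e9d4063, eb6cd8d, f904c1e}.
Only in 0fc3e64's history (ahead): {} — 0.
Only in 89bdecf's history (behind): {046a695, 5b8067e, 6b070d0, 6b8dae6, 89bdecf, c42b91b, d02f684, d15dbde, df3ef38, e52fbce, e9d4063, eb6cd8d, f904c1e} — 13.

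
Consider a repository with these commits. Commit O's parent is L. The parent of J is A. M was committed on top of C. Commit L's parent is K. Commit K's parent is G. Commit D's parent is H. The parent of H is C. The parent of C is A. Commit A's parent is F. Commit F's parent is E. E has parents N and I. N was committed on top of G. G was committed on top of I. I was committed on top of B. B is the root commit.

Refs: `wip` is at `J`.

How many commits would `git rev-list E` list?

5

Walking parent pointers from E: reachable set = {B, E, G, I, N}.
That is 5 commits.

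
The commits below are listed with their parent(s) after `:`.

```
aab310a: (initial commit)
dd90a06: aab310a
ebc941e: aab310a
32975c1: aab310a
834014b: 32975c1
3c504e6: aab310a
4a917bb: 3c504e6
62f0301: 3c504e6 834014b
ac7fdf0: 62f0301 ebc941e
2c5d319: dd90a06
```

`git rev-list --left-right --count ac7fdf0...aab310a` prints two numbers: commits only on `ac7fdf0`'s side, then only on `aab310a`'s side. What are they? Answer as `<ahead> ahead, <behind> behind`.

6 ahead, 0 behind

Reachable from ac7fdf0: {32975c1, 3c504e6, 62f0301, 834014b, aab310a, ac7fdf0, ebc941e}.
Reachable from aab310a: {aab310a}.
Only in ac7fdf0's history (ahead): {32975c1, 3c504e6, 62f0301, 834014b, ac7fdf0, ebc941e} — 6.
Only in aab310a's history (behind): {} — 0.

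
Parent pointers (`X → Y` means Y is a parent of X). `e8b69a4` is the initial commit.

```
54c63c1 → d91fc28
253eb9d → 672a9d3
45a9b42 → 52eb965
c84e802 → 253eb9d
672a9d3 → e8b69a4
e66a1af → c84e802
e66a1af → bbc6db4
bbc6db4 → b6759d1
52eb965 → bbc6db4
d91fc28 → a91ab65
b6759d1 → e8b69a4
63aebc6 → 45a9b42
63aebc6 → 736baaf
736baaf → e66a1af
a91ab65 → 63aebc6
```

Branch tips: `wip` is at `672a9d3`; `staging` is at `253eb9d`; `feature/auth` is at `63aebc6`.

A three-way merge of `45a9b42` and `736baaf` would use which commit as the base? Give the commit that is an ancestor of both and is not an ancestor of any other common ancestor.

bbc6db4

Ancestors of 45a9b42: {45a9b42, 52eb965, b6759d1, bbc6db4, e8b69a4}.
Ancestors of 736baaf: {253eb9d, 672a9d3, 736baaf, b6759d1, bbc6db4, c84e802, e66a1af, e8b69a4}.
Common ancestors: {b6759d1, bbc6db4, e8b69a4}.
Among these, bbc6db4 is not an ancestor of any other common ancestor — it is the merge base.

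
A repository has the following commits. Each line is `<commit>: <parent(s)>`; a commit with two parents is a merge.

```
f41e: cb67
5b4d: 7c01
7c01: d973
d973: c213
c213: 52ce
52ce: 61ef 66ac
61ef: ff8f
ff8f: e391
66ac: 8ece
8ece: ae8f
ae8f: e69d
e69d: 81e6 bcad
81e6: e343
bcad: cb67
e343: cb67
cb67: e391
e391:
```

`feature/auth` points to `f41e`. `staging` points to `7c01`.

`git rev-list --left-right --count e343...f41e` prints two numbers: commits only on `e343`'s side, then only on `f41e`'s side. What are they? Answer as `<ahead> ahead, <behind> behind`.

1 ahead, 1 behind

Reachable from e343: {cb67, e343, e391}.
Reachable from f41e: {cb67, e391, f41e}.
Only in e343's history (ahead): {e343} — 1.
Only in f41e's history (behind): {f41e} — 1.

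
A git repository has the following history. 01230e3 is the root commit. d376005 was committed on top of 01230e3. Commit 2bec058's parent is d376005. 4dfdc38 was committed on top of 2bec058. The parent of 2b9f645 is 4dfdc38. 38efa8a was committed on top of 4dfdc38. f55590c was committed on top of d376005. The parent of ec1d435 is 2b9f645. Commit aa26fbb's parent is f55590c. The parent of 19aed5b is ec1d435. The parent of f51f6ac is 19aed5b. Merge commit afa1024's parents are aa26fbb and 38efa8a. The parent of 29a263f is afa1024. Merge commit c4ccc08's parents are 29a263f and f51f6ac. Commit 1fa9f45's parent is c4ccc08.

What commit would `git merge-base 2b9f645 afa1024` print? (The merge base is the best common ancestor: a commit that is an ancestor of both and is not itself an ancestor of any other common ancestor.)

Ancestors of 2b9f645: {01230e3, 2b9f645, 2bec058, 4dfdc38, d376005}.
Ancestors of afa1024: {01230e3, 2bec058, 38efa8a, 4dfdc38, aa26fbb, afa1024, d376005, f55590c}.
Common ancestors: {01230e3, 2bec058, 4dfdc38, d376005}.
Among these, 4dfdc38 is not an ancestor of any other common ancestor — it is the merge base.

4dfdc38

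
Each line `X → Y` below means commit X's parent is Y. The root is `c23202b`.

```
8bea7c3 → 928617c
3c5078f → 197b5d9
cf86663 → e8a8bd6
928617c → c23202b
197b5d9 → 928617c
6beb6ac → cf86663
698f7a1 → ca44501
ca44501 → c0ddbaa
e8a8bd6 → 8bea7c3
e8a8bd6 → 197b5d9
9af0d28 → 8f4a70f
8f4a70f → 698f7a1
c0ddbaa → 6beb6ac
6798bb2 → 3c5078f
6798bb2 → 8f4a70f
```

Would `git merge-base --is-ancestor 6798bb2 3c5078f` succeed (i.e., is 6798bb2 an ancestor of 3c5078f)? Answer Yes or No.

Ancestors of 3c5078f: {197b5d9, 3c5078f, 928617c, c23202b}.
6798bb2 is not in that set, so it is not an ancestor of 3c5078f.

No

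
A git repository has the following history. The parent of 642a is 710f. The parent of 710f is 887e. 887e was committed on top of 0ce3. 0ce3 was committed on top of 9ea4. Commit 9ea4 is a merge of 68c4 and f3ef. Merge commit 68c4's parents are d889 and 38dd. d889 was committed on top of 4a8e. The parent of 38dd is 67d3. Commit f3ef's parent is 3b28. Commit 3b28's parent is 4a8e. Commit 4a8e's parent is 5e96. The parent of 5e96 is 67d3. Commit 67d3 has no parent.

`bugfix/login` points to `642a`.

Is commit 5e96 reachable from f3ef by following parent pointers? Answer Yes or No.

Ancestors of f3ef (commits reachable by following parents): {3b28, 4a8e, 5e96, 67d3, f3ef}.
5e96 is in that set, so it is an ancestor of f3ef.

Yes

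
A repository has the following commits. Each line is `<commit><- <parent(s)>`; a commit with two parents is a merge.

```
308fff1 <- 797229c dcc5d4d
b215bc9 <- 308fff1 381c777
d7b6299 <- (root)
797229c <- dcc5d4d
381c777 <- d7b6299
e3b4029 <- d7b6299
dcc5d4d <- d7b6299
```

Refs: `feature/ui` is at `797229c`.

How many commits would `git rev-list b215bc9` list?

Walking parent pointers from b215bc9: reachable set = {308fff1, 381c777, 797229c, b215bc9, d7b6299, dcc5d4d}.
That is 6 commits.

6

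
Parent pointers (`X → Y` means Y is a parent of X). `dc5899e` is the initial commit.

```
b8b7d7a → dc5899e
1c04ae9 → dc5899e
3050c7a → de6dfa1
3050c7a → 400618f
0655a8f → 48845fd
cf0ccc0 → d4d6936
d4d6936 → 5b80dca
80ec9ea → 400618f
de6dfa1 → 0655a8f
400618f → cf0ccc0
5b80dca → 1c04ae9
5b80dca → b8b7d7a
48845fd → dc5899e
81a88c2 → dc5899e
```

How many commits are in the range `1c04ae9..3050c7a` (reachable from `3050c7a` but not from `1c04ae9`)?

Reachable from 3050c7a: {0655a8f, 1c04ae9, 3050c7a, 400618f, 48845fd, 5b80dca, b8b7d7a, cf0ccc0, d4d6936, dc5899e, de6dfa1}.
Reachable from 1c04ae9: {1c04ae9, dc5899e}.
In 3050c7a's history but not 1c04ae9's: {0655a8f, 3050c7a, 400618f, 48845fd, 5b80dca, b8b7d7a, cf0ccc0, d4d6936, de6dfa1} — 9 commits.

9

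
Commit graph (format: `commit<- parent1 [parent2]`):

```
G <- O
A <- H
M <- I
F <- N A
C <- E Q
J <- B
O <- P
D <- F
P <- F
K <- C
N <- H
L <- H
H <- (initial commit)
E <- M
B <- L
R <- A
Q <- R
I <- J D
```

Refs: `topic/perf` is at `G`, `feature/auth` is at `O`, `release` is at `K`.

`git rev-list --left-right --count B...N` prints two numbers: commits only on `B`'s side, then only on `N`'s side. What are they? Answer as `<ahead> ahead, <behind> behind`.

2 ahead, 1 behind

Reachable from B: {B, H, L}.
Reachable from N: {H, N}.
Only in B's history (ahead): {B, L} — 2.
Only in N's history (behind): {N} — 1.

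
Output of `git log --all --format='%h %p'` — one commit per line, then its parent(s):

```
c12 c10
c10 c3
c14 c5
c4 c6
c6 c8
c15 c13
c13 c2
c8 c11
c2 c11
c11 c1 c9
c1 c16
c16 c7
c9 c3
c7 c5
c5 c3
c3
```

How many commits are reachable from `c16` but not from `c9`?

Reachable from c16: {c16, c3, c5, c7}.
Reachable from c9: {c3, c9}.
In c16's history but not c9's: {c16, c5, c7} — 3 commits.

3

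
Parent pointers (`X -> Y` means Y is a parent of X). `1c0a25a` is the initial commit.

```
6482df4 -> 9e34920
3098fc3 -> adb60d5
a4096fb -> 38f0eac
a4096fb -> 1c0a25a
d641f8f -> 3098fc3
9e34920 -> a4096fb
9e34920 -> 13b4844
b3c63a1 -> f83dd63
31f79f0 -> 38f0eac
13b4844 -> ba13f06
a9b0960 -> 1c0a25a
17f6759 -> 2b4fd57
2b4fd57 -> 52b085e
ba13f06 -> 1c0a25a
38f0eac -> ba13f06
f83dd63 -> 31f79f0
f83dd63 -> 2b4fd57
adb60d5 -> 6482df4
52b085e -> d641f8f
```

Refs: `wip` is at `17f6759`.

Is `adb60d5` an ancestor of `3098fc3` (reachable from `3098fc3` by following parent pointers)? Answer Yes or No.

Yes

Ancestors of 3098fc3 (commits reachable by following parents): {13b4844, 1c0a25a, 3098fc3, 38f0eac, 6482df4, 9e34920, a4096fb, adb60d5, ba13f06}.
adb60d5 is in that set, so it is an ancestor of 3098fc3.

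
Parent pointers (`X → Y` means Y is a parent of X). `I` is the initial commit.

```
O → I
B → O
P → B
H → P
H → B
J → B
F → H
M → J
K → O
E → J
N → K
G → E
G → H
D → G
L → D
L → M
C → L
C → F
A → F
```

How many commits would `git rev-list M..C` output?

Reachable from C: {B, C, D, E, F, G, H, I, J, L, M, O, P}.
Reachable from M: {B, I, J, M, O}.
In C's history but not M's: {C, D, E, F, G, H, L, P} — 8 commits.

8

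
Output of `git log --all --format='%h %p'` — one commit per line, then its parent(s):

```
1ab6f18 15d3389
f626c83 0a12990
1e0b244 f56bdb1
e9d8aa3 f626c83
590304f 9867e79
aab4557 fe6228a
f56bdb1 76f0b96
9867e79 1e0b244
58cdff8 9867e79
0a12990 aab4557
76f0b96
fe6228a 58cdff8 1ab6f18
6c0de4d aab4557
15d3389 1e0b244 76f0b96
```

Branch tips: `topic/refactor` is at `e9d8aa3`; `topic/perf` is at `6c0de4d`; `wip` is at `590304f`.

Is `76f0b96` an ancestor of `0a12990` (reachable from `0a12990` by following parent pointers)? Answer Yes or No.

Yes

Ancestors of 0a12990 (commits reachable by following parents): {0a12990, 15d3389, 1ab6f18, 1e0b244, 58cdff8, 76f0b96, 9867e79, aab4557, f56bdb1, fe6228a}.
76f0b96 is in that set, so it is an ancestor of 0a12990.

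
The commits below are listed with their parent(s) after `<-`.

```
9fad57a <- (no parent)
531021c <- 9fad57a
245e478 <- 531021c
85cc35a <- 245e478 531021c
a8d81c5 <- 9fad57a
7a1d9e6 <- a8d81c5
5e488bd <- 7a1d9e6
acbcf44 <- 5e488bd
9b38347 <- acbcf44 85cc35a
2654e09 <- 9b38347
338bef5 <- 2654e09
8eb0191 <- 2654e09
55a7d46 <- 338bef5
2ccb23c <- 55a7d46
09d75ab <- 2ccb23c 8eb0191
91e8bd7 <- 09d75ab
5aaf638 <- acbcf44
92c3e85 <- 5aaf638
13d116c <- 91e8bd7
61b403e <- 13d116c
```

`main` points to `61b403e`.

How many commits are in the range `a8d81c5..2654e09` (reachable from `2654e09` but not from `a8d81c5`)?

Reachable from 2654e09: {245e478, 2654e09, 531021c, 5e488bd, 7a1d9e6, 85cc35a, 9b38347, 9fad57a, a8d81c5, acbcf44}.
Reachable from a8d81c5: {9fad57a, a8d81c5}.
In 2654e09's history but not a8d81c5's: {245e478, 2654e09, 531021c, 5e488bd, 7a1d9e6, 85cc35a, 9b38347, acbcf44} — 8 commits.

8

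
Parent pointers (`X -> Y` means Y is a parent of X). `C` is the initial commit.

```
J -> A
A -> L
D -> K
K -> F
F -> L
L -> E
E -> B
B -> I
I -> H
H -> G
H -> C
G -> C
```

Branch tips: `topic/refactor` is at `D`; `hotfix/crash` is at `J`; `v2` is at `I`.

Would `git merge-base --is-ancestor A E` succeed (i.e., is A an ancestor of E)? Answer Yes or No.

Ancestors of E: {B, C, E, G, H, I}.
A is not in that set, so it is not an ancestor of E.

No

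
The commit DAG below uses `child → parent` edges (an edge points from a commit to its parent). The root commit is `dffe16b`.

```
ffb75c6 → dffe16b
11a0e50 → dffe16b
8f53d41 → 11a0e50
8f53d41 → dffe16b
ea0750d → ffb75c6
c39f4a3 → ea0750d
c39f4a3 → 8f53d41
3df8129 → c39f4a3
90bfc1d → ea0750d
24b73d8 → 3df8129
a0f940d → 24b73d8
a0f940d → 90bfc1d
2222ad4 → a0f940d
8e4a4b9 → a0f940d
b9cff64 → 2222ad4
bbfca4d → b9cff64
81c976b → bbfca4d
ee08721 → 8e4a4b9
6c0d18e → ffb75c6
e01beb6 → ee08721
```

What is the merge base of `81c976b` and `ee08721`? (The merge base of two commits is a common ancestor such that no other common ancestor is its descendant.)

Ancestors of 81c976b: {11a0e50, 2222ad4, 24b73d8, 3df8129, 81c976b, 8f53d41, 90bfc1d, a0f940d, b9cff64, bbfca4d, c39f4a3, dffe16b, ea0750d, ffb75c6}.
Ancestors of ee08721: {11a0e50, 24b73d8, 3df8129, 8e4a4b9, 8f53d41, 90bfc1d, a0f940d, c39f4a3, dffe16b, ea0750d, ee08721, ffb75c6}.
Common ancestors: {11a0e50, 24b73d8, 3df8129, 8f53d41, 90bfc1d, a0f940d, c39f4a3, dffe16b, ea0750d, ffb75c6}.
Among these, a0f940d is not an ancestor of any other common ancestor — it is the merge base.

a0f940d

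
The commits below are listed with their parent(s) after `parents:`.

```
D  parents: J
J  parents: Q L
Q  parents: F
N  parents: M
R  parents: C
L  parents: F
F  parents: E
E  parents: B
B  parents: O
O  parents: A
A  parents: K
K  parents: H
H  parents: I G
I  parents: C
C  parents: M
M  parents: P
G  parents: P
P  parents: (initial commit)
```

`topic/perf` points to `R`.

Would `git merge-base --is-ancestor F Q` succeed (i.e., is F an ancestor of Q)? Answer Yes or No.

Ancestors of Q (commits reachable by following parents): {A, B, C, E, F, G, H, I, K, M, O, P, Q}.
F is in that set, so it is an ancestor of Q.

Yes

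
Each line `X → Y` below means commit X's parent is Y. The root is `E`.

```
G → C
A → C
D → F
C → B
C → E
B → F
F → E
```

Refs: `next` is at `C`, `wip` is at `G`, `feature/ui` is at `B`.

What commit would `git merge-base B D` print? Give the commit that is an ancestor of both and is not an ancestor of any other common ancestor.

F

Ancestors of B: {B, E, F}.
Ancestors of D: {D, E, F}.
Common ancestors: {E, F}.
Among these, F is not an ancestor of any other common ancestor — it is the merge base.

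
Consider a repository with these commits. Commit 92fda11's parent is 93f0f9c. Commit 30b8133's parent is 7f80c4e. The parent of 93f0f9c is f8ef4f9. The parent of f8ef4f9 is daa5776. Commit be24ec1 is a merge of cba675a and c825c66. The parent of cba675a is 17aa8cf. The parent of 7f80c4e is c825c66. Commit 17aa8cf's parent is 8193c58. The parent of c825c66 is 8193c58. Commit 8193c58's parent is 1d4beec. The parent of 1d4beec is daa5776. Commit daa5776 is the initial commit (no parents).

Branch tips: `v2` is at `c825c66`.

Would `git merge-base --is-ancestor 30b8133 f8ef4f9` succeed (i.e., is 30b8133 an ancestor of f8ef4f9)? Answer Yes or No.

Ancestors of f8ef4f9: {daa5776, f8ef4f9}.
30b8133 is not in that set, so it is not an ancestor of f8ef4f9.

No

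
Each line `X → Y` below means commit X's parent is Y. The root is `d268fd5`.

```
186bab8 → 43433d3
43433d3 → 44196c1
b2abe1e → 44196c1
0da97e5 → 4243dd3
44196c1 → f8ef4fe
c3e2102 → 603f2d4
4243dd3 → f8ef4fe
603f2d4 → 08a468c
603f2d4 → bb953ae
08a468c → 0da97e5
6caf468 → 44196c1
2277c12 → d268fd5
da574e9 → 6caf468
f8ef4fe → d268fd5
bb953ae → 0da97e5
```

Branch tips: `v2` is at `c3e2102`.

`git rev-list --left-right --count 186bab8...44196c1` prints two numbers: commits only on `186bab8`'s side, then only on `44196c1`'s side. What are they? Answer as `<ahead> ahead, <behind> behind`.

Reachable from 186bab8: {186bab8, 43433d3, 44196c1, d268fd5, f8ef4fe}.
Reachable from 44196c1: {44196c1, d268fd5, f8ef4fe}.
Only in 186bab8's history (ahead): {186bab8, 43433d3} — 2.
Only in 44196c1's history (behind): {} — 0.

2 ahead, 0 behind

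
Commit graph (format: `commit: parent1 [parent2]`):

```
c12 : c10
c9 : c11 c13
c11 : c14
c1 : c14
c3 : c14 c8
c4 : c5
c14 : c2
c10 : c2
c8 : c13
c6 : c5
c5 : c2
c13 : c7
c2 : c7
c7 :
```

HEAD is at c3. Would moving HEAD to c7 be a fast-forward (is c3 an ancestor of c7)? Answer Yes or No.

No

A fast-forward from c3 to c7 is possible iff c3 is an ancestor of c7.
Ancestors of c7: {c7}.
c3 is not among them, so fast-forward is not possible.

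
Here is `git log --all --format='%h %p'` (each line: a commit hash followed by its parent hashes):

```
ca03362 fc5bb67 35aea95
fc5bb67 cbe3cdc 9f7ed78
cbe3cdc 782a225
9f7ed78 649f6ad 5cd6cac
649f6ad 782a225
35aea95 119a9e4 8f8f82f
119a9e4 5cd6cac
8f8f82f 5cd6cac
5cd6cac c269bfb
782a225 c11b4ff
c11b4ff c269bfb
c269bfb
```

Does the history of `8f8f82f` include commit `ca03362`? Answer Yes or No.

No

Ancestors of 8f8f82f: {5cd6cac, 8f8f82f, c269bfb}.
ca03362 is not in that set, so it is not an ancestor of 8f8f82f.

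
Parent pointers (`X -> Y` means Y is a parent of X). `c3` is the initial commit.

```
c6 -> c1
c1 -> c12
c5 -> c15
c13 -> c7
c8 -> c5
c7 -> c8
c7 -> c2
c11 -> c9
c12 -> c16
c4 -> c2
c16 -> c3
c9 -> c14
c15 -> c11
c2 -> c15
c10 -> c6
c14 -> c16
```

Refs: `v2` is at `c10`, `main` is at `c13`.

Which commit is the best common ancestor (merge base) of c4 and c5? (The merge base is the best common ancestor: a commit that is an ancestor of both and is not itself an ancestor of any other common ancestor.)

Ancestors of c4: {c11, c14, c15, c16, c2, c3, c4, c9}.
Ancestors of c5: {c11, c14, c15, c16, c3, c5, c9}.
Common ancestors: {c11, c14, c15, c16, c3, c9}.
Among these, c15 is not an ancestor of any other common ancestor — it is the merge base.

c15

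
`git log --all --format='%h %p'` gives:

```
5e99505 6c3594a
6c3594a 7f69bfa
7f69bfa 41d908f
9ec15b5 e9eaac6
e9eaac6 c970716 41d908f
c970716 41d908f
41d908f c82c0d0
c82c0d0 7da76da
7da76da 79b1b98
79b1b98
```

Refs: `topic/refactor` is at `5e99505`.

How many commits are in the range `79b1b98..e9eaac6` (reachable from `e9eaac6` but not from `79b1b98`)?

Reachable from e9eaac6: {41d908f, 79b1b98, 7da76da, c82c0d0, c970716, e9eaac6}.
Reachable from 79b1b98: {79b1b98}.
In e9eaac6's history but not 79b1b98's: {41d908f, 7da76da, c82c0d0, c970716, e9eaac6} — 5 commits.

5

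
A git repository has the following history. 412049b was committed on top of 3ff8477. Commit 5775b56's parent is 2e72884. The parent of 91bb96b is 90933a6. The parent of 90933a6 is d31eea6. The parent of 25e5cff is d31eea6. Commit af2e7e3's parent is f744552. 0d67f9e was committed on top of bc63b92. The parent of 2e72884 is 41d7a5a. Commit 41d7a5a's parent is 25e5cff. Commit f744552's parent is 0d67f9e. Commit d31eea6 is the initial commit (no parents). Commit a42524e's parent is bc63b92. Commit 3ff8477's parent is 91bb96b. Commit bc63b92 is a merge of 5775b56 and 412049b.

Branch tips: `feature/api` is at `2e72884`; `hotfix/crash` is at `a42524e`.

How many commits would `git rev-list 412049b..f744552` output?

7

Reachable from f744552: {0d67f9e, 25e5cff, 2e72884, 3ff8477, 412049b, 41d7a5a, 5775b56, 90933a6, 91bb96b, bc63b92, d31eea6, f744552}.
Reachable from 412049b: {3ff8477, 412049b, 90933a6, 91bb96b, d31eea6}.
In f744552's history but not 412049b's: {0d67f9e, 25e5cff, 2e72884, 41d7a5a, 5775b56, bc63b92, f744552} — 7 commits.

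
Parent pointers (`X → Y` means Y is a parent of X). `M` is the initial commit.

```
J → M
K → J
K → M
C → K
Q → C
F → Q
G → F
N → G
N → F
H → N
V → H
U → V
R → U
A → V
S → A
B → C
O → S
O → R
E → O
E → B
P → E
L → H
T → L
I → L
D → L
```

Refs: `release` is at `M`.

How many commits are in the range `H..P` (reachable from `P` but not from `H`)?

Reachable from P: {A, B, C, E, F, G, H, J, K, M, N, O, P, Q, R, S, U, V}.
Reachable from H: {C, F, G, H, J, K, M, N, Q}.
In P's history but not H's: {A, B, E, O, P, R, S, U, V} — 9 commits.

9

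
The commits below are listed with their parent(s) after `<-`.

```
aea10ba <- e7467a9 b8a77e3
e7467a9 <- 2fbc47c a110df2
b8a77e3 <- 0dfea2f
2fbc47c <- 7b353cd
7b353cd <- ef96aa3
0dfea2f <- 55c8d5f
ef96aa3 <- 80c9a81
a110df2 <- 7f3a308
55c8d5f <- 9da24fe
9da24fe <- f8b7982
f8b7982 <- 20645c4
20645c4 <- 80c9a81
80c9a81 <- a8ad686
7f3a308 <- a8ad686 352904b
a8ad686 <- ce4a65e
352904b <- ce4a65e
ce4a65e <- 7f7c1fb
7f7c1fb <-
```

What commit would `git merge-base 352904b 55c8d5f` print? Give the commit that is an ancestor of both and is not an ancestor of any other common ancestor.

Ancestors of 352904b: {352904b, 7f7c1fb, ce4a65e}.
Ancestors of 55c8d5f: {20645c4, 55c8d5f, 7f7c1fb, 80c9a81, 9da24fe, a8ad686, ce4a65e, f8b7982}.
Common ancestors: {7f7c1fb, ce4a65e}.
Among these, ce4a65e is not an ancestor of any other common ancestor — it is the merge base.

ce4a65e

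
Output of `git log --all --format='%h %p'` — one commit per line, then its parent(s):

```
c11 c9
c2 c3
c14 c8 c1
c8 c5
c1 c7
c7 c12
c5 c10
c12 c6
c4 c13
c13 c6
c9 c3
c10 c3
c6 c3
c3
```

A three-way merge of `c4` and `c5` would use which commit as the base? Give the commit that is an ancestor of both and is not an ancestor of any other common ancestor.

Ancestors of c4: {c13, c3, c4, c6}.
Ancestors of c5: {c10, c3, c5}.
Common ancestors: {c3}.
The only common ancestor is c3, so it is the merge base.

c3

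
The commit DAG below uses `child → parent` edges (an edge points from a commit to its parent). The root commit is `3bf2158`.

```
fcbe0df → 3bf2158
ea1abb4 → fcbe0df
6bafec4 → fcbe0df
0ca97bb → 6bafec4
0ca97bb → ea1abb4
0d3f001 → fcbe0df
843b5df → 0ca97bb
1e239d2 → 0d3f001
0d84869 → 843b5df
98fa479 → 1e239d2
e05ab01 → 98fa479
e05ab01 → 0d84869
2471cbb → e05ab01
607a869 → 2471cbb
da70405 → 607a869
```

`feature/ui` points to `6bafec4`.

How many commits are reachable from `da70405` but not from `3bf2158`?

13

Reachable from da70405: {0ca97bb, 0d3f001, 0d84869, 1e239d2, 2471cbb, 3bf2158, 607a869, 6bafec4, 843b5df, 98fa479, da70405, e05ab01, ea1abb4, fcbe0df}.
Reachable from 3bf2158: {3bf2158}.
In da70405's history but not 3bf2158's: {0ca97bb, 0d3f001, 0d84869, 1e239d2, 2471cbb, 607a869, 6bafec4, 843b5df, 98fa479, da70405, e05ab01, ea1abb4, fcbe0df} — 13 commits.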